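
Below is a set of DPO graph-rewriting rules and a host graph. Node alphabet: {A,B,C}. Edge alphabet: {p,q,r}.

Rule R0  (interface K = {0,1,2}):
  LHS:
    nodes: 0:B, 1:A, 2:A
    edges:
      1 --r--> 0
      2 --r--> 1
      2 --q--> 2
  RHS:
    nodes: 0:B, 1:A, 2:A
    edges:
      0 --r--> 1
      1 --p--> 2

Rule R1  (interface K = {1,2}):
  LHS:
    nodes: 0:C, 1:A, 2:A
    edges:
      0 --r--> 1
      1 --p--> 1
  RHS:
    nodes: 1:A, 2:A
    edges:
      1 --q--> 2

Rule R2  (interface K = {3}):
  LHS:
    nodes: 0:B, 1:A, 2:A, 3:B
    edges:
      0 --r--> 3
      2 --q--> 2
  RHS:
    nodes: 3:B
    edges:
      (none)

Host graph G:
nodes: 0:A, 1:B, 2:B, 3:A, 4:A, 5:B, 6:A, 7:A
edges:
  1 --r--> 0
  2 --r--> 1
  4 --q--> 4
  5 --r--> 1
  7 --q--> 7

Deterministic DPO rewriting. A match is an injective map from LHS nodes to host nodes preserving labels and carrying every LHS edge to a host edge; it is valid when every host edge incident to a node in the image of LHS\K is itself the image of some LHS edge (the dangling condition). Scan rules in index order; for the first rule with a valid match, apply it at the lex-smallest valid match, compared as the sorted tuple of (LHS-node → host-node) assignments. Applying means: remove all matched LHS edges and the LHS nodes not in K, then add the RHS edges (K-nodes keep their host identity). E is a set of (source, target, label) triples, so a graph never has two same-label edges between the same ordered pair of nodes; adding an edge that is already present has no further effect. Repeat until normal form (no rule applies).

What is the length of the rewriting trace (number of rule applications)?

Answer: 2

Rewrite trace:
initial: |V|=8 |E|=5  E = 1-r->0 2-r->1 4-q->4 5-r->1 7-q->7
step 1: apply R2 at {0↦2, 1↦3, 2↦4, 3↦1}  → |V|=5 |E|=3  E = 1-r->0 5-r->1 7-q->7
step 2: apply R2 at {0↦5, 1↦6, 2↦7, 3↦1}  → |V|=2 |E|=1  E = 1-r->0
halt: no rule applies after step 2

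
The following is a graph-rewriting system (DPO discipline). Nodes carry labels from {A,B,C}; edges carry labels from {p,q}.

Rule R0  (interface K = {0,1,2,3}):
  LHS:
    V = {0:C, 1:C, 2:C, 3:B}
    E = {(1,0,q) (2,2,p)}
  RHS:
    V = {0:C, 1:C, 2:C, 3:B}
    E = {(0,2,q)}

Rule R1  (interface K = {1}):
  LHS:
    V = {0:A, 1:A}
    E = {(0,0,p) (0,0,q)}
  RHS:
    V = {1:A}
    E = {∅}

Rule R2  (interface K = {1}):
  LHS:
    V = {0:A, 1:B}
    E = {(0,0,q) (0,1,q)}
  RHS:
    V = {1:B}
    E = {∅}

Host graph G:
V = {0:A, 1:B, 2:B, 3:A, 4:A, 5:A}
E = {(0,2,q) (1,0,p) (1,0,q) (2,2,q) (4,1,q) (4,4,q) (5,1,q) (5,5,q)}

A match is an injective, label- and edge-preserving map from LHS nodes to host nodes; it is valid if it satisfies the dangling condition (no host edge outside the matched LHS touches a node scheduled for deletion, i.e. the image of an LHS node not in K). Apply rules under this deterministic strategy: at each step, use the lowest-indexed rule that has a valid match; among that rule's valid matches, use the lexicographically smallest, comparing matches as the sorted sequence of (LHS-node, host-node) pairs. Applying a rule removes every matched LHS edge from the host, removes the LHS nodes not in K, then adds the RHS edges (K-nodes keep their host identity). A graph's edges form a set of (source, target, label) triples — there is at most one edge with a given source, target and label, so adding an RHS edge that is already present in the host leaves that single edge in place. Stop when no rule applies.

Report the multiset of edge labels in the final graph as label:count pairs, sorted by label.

Answer: p:1 q:3

Rewrite trace:
start.  V:6 E:8  edges: 0-q->2 1-p->0 1-q->0 2-q->2 4-q->1 4-q->4 5-q->1 5-q->5
1. fire R2 via {0↦4, 1↦1}  →  V:5 E:6  edges: 0-q->2 1-p->0 1-q->0 2-q->2 5-q->1 5-q->5
2. fire R2 via {0↦5, 1↦1}  →  V:4 E:4  edges: 0-q->2 1-p->0 1-q->0 2-q->2
final graph: no rule applies after step 2
NF edges: [(0, 2, 'q'), (1, 0, 'p'), (1, 0, 'q'), (2, 2, 'q')]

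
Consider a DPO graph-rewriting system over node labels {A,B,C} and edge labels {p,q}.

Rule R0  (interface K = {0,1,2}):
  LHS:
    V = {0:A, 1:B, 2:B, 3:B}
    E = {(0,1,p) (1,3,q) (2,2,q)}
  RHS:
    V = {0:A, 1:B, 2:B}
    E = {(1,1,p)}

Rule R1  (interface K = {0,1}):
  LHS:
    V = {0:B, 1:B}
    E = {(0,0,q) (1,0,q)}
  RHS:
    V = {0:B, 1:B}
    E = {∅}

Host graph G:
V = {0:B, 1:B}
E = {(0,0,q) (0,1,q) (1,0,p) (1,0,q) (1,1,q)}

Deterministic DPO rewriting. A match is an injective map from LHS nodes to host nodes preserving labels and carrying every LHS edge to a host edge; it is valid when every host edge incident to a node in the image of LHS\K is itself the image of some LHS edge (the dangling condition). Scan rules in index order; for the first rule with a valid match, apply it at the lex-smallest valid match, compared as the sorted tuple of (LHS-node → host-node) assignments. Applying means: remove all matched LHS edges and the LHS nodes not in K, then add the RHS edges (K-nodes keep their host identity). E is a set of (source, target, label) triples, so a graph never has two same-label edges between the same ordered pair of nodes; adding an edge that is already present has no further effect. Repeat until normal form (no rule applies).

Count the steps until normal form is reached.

initial: |V|=2 |E|=5  E = 0-q->0 0-q->1 1-p->0 1-q->0 1-q->1
step 1: apply R1 at {0↦0, 1↦1}  → |V|=2 |E|=3  E = 0-q->1 1-p->0 1-q->1
step 2: apply R1 at {0↦1, 1↦0}  → |V|=2 |E|=1  E = 1-p->0
final graph: no rule applies after step 2

Answer: 2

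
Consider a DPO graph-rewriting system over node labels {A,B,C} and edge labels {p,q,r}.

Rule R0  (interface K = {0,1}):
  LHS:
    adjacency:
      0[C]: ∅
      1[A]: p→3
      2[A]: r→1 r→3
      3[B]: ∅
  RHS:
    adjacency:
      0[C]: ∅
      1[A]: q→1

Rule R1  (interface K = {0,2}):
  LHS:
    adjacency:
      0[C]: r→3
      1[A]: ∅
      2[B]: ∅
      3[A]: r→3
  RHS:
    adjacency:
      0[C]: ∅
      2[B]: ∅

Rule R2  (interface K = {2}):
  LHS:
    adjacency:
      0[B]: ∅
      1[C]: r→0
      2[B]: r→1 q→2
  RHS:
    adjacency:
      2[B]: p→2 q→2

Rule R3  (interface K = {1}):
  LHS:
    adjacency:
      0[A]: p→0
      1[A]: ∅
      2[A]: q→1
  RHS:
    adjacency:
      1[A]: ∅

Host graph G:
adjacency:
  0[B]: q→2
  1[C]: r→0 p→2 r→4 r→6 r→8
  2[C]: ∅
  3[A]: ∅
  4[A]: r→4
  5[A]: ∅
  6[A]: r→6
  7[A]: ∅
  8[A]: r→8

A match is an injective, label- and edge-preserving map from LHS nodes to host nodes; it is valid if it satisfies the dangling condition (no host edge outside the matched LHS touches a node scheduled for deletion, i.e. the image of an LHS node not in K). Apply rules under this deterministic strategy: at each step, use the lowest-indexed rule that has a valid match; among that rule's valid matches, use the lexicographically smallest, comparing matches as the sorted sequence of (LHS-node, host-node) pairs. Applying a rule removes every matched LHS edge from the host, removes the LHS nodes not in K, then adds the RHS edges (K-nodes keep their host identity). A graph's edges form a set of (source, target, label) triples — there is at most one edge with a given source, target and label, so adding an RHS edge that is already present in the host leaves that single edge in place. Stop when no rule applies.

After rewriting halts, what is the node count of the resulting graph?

Answer: 3

Steps:
initial: |V|=9 |E|=9  E = 0-q->2 1-r->0 1-p->2 1-r->4 1-r->6 1-r->8 4-r->4 6-r->6 8-r->8
step 1: apply R1 at {0↦1, 1↦3, 2↦0, 3↦4}  → |V|=7 |E|=7  E = 0-q->2 1-r->0 1-p->2 1-r->6 1-r->8 6-r->6 8-r->8
step 2: apply R1 at {0↦1, 1↦5, 2↦0, 3↦6}  → |V|=5 |E|=5  E = 0-q->2 1-r->0 1-p->2 1-r->8 8-r->8
step 3: apply R1 at {0↦1, 1↦7, 2↦0, 3↦8}  → |V|=3 |E|=3  E = 0-q->2 1-r->0 1-p->2
normal form: no rule applies after step 3
NF nodes: {0:B, 1:C, 2:C}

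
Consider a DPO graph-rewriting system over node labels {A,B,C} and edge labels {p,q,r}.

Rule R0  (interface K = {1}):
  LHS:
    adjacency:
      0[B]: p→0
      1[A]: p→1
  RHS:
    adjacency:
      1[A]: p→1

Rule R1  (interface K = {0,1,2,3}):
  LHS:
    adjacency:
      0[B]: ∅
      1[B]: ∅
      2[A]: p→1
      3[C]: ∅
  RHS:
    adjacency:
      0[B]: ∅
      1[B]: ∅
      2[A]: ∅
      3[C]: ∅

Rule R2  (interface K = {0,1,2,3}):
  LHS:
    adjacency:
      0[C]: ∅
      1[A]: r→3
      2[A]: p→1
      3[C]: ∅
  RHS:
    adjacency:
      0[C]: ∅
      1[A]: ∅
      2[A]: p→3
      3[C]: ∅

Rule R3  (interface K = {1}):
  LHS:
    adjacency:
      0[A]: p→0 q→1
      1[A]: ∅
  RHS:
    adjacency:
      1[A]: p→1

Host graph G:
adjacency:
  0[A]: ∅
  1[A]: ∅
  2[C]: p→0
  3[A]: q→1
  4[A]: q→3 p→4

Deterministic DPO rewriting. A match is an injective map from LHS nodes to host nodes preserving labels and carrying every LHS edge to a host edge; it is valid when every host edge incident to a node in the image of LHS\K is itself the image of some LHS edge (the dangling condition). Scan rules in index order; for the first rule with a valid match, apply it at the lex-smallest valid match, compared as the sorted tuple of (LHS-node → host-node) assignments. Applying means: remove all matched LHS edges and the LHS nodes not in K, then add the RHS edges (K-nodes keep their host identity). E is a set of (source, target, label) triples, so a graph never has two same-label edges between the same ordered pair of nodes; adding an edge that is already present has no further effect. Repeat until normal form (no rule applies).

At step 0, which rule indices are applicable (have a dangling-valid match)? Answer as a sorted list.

R0: no valid match — LHS pattern not found
R1: no valid match — LHS pattern not found
R2: no valid match — LHS pattern not found
R3: 1 valid match — {0↦4, 1↦3}

Answer: [R3]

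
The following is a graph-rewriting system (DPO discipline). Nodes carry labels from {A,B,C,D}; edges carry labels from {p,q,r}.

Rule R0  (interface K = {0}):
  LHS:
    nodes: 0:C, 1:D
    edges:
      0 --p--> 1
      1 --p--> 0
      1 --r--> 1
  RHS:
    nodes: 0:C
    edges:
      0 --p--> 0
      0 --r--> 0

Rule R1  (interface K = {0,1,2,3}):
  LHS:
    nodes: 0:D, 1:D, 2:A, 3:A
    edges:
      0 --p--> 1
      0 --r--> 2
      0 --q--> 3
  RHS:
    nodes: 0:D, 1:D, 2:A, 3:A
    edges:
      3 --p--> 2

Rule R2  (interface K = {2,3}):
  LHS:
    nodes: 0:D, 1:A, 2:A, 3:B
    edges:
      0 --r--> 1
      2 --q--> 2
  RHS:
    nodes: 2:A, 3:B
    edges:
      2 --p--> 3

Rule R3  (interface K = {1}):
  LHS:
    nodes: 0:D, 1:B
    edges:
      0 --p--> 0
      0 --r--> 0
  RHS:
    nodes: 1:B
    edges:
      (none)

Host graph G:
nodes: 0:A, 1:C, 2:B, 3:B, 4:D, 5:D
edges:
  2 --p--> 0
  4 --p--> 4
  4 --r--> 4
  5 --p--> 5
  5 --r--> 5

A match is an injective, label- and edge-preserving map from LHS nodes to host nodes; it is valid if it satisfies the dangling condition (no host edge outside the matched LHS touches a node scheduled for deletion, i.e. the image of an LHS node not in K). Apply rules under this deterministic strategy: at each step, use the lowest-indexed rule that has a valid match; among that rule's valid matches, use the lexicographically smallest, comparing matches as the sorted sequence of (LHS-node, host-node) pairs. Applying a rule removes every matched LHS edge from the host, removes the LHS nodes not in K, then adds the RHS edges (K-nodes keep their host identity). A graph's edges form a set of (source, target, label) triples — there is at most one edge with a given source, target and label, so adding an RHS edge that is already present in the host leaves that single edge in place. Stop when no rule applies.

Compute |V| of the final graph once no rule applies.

start.  V:6 E:5  edges: 2-p->0 4-p->4 4-r->4 5-p->5 5-r->5
1. fire R3 via {0↦4, 1↦2}  →  V:5 E:3  edges: 2-p->0 5-p->5 5-r->5
2. fire R3 via {0↦5, 1↦2}  →  V:4 E:1  edges: 2-p->0
halt: no rule applies after step 2
NF nodes: {0:A, 1:C, 2:B, 3:B}

Answer: 4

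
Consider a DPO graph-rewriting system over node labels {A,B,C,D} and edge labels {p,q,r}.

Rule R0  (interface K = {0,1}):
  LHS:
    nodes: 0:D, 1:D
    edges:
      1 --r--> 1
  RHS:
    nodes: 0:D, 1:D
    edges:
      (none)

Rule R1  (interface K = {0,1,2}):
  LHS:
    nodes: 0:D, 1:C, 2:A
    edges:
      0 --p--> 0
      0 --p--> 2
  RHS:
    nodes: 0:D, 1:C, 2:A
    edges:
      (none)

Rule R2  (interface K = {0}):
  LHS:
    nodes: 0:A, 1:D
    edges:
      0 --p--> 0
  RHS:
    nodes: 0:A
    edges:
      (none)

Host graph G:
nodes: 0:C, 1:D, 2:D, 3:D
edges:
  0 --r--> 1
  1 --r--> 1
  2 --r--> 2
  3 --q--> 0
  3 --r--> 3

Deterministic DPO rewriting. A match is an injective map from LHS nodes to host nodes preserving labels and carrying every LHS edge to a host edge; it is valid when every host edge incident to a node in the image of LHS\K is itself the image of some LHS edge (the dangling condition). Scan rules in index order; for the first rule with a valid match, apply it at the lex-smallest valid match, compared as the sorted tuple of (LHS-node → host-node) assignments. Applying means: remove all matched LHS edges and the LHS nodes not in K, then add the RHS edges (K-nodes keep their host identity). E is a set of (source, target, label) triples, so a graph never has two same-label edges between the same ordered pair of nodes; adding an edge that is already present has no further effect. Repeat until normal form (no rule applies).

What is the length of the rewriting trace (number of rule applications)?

[0] host  ⇒  4 nodes, 5 edges  {0-r->1 1-r->1 2-r->2 3-q->0 3-r->3}
[1] R0 @ {0↦1, 1↦2}  ⇒  4 nodes, 4 edges  {0-r->1 1-r->1 3-q->0 3-r->3}
[2] R0 @ {0↦1, 1↦3}  ⇒  4 nodes, 3 edges  {0-r->1 1-r->1 3-q->0}
[3] R0 @ {0↦2, 1↦1}  ⇒  4 nodes, 2 edges  {0-r->1 3-q->0}
normal form: no rule applies after step 3

Answer: 3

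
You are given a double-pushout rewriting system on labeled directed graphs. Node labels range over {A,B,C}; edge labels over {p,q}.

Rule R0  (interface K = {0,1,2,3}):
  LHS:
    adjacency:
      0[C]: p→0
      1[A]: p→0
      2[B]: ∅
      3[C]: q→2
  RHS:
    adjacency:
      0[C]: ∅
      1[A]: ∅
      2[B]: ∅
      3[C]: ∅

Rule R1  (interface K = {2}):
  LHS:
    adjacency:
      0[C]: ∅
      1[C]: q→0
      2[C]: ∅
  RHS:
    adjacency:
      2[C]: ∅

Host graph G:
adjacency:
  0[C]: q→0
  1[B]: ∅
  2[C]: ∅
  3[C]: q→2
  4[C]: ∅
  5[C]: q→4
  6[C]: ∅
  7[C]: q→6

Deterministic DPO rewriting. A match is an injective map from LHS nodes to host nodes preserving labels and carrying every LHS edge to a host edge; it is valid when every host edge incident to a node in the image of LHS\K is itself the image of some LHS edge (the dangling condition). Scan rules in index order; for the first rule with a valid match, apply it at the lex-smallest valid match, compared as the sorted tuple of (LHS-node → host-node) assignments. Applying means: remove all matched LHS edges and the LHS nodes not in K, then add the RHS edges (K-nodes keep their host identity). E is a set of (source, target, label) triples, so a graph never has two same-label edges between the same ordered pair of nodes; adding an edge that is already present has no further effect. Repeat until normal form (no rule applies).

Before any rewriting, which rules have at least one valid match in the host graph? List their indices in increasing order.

Answer: [R1]

Steps:
R0: no valid match — LHS pattern not found
R1: 15 valid matches — {0↦2, 1↦3, 2↦0}, {0↦2, 1↦3, 2↦4}, {0↦2, 1↦3, 2↦5} (+12 more)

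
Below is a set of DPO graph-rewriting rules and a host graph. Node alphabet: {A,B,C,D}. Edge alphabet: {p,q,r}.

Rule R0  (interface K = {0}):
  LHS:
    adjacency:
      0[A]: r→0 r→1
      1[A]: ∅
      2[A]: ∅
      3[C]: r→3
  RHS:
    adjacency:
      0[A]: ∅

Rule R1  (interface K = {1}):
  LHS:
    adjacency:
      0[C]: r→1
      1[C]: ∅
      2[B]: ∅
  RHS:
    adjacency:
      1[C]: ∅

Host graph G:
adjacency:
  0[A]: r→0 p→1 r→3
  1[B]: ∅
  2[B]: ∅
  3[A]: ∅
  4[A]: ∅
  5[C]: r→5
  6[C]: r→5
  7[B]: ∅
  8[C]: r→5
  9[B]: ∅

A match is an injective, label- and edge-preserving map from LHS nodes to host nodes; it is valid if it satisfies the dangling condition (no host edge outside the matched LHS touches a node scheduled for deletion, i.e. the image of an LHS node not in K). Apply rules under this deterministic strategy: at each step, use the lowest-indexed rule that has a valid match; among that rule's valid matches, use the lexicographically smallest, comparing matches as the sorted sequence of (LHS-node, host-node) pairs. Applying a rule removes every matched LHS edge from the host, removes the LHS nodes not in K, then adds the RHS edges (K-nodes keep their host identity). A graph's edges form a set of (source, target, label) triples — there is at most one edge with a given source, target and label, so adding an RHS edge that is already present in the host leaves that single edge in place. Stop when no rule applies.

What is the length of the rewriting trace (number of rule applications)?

Answer: 3

Steps:
[0] host  ⇒  10 nodes, 6 edges  {0-r->0 0-p->1 0-r->3 5-r->5 6-r->5 8-r->5}
[1] R1 @ {0↦6, 1↦5, 2↦2}  ⇒  8 nodes, 5 edges  {0-r->0 0-p->1 0-r->3 5-r->5 8-r->5}
[2] R1 @ {0↦8, 1↦5, 2↦7}  ⇒  6 nodes, 4 edges  {0-r->0 0-p->1 0-r->3 5-r->5}
[3] R0 @ {0↦0, 1↦3, 2↦4, 3↦5}  ⇒  3 nodes, 1 edges  {0-p->1}
halt: no rule applies after step 3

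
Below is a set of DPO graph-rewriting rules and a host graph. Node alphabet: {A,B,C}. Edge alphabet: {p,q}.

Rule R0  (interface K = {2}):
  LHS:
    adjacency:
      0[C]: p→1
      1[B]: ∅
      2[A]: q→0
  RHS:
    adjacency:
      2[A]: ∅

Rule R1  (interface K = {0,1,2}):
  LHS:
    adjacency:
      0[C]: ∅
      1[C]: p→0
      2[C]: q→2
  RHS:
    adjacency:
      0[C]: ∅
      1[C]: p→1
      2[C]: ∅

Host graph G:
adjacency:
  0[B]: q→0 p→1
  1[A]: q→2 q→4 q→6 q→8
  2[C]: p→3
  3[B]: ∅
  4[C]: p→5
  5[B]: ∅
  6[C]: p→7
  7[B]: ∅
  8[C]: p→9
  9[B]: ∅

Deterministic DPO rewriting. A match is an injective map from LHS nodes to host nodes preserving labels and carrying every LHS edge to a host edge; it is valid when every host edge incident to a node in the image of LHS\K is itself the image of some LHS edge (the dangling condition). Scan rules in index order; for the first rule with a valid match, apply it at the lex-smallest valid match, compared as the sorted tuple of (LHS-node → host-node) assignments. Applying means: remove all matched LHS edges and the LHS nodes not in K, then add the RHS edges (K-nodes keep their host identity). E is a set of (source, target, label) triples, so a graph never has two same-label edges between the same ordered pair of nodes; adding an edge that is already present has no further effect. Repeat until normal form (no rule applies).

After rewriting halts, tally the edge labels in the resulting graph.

Answer: p:1 q:1

Rewrite trace:
start.  V:10 E:10  edges: 0-q->0 0-p->1 1-q->2 1-q->4 1-q->6 1-q->8 2-p->3 4-p->5 6-p->7 8-p->9
1. fire R0 via {0↦2, 1↦3, 2↦1}  →  V:8 E:8  edges: 0-q->0 0-p->1 1-q->4 1-q->6 1-q->8 4-p->5 6-p->7 8-p->9
2. fire R0 via {0↦4, 1↦5, 2↦1}  →  V:6 E:6  edges: 0-q->0 0-p->1 1-q->6 1-q->8 6-p->7 8-p->9
3. fire R0 via {0↦6, 1↦7, 2↦1}  →  V:4 E:4  edges: 0-q->0 0-p->1 1-q->8 8-p->9
4. fire R0 via {0↦8, 1↦9, 2↦1}  →  V:2 E:2  edges: 0-q->0 0-p->1
halt: no rule applies after step 4
NF edges: [(0, 0, 'q'), (0, 1, 'p')]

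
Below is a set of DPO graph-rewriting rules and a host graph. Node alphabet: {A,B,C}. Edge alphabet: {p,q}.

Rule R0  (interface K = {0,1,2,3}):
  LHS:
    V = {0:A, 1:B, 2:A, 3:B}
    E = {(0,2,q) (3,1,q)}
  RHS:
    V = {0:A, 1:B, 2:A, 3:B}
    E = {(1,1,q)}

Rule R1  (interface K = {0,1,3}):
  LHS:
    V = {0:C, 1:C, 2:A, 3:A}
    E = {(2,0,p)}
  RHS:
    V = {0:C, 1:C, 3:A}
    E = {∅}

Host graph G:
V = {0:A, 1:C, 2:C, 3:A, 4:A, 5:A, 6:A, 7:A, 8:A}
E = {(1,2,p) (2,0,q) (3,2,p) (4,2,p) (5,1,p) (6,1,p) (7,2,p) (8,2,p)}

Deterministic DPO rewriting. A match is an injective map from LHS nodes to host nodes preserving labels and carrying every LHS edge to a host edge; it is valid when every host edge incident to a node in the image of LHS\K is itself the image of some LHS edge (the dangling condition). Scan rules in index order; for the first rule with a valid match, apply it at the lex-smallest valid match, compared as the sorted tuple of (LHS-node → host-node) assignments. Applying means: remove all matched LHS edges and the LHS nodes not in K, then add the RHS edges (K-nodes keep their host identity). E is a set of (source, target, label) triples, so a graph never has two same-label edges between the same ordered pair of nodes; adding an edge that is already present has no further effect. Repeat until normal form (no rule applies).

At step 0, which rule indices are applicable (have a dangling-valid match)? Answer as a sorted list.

R0: no valid match — LHS pattern not found
R1: 36 valid matches — {0↦1, 1↦2, 2↦5, 3↦0}, {0↦1, 1↦2, 2↦5, 3↦3}, {0↦1, 1↦2, 2↦5, 3↦4} (+33 more)

Answer: [R1]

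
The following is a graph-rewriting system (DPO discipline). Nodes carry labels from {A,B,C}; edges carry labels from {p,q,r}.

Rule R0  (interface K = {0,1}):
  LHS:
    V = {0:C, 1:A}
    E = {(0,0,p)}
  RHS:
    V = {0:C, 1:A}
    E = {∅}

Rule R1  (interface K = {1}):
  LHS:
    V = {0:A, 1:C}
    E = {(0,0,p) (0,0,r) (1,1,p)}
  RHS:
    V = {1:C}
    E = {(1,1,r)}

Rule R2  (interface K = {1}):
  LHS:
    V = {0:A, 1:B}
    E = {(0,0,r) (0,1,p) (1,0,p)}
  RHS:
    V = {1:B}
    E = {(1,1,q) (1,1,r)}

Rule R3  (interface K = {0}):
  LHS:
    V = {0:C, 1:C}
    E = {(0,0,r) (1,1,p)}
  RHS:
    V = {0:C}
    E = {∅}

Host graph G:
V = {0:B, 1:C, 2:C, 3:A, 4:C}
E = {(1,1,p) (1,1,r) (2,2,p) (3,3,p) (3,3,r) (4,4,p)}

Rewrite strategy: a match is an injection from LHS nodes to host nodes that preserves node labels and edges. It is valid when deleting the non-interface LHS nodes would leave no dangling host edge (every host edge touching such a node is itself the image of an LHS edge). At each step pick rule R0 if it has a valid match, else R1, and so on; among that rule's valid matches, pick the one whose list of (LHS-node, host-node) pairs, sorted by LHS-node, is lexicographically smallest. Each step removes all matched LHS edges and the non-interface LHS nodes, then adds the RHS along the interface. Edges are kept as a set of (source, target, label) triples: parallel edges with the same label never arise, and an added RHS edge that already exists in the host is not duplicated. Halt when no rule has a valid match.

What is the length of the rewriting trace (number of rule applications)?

Answer: 3

Derivation:
initial: |V|=5 |E|=6  E = 1-p->1 1-r->1 2-p->2 3-p->3 3-r->3 4-p->4
step 1: apply R0 at {0↦1, 1↦3}  → |V|=5 |E|=5  E = 1-r->1 2-p->2 3-p->3 3-r->3 4-p->4
step 2: apply R0 at {0↦2, 1↦3}  → |V|=5 |E|=4  E = 1-r->1 3-p->3 3-r->3 4-p->4
step 3: apply R0 at {0↦4, 1↦3}  → |V|=5 |E|=3  E = 1-r->1 3-p->3 3-r->3
halt: no rule applies after step 3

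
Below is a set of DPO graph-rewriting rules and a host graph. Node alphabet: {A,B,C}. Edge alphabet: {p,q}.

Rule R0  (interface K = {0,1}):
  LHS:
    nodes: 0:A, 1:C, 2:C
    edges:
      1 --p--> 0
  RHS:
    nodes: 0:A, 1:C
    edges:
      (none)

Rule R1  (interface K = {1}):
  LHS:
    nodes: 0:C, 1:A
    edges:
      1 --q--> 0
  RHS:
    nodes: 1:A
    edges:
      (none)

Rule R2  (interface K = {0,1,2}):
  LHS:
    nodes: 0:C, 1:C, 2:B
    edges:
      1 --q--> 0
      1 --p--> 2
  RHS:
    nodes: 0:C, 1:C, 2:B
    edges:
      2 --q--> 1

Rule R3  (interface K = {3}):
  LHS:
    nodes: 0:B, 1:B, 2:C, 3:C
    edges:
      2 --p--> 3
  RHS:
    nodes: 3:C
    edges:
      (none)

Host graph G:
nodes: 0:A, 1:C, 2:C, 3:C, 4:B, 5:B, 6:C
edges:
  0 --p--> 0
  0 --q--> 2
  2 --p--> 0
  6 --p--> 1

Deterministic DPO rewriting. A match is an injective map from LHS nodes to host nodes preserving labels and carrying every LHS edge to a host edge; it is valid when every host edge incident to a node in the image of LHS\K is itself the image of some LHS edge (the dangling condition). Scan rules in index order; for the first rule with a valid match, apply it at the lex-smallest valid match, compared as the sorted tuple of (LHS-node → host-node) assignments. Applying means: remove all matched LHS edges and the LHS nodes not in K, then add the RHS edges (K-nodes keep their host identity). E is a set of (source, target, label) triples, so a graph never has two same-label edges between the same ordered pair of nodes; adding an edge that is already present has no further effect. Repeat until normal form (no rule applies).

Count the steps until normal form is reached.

[0] host  ⇒  7 nodes, 4 edges  {0-p->0 0-q->2 2-p->0 6-p->1}
[1] R0 @ {0↦0, 1↦2, 2↦3}  ⇒  6 nodes, 3 edges  {0-p->0 0-q->2 6-p->1}
[2] R1 @ {0↦2, 1↦0}  ⇒  5 nodes, 2 edges  {0-p->0 6-p->1}
[3] R3 @ {0↦4, 1↦5, 2↦6, 3↦1}  ⇒  2 nodes, 1 edges  {0-p->0}
halt: no rule applies after step 3

Answer: 3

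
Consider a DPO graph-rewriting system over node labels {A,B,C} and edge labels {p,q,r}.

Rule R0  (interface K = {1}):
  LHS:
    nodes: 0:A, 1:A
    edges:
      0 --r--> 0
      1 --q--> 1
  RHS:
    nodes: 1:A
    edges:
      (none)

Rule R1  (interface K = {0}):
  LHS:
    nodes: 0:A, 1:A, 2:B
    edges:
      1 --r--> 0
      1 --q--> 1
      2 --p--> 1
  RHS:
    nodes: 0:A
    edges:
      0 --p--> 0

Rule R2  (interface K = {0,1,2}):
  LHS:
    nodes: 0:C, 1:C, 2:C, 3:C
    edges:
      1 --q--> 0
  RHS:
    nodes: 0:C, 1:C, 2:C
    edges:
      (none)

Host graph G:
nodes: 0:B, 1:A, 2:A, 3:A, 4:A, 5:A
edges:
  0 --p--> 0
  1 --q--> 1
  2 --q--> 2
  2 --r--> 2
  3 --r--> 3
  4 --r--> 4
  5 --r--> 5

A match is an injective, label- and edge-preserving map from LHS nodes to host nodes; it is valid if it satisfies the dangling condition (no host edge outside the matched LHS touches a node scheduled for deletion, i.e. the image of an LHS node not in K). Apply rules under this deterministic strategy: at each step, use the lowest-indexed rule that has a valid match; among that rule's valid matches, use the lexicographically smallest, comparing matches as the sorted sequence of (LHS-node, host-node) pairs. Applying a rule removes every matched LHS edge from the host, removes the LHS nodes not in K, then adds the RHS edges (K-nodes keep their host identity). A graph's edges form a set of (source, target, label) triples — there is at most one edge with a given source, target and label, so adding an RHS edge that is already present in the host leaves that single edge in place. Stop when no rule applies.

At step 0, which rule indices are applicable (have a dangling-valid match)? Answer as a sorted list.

Answer: [R0]

Steps:
R0: 6 valid matches — {0↦3, 1↦1}, {0↦3, 1↦2}, {0↦4, 1↦1} (+3 more)
R1: no valid match — LHS pattern not found
R2: no valid match — LHS pattern not found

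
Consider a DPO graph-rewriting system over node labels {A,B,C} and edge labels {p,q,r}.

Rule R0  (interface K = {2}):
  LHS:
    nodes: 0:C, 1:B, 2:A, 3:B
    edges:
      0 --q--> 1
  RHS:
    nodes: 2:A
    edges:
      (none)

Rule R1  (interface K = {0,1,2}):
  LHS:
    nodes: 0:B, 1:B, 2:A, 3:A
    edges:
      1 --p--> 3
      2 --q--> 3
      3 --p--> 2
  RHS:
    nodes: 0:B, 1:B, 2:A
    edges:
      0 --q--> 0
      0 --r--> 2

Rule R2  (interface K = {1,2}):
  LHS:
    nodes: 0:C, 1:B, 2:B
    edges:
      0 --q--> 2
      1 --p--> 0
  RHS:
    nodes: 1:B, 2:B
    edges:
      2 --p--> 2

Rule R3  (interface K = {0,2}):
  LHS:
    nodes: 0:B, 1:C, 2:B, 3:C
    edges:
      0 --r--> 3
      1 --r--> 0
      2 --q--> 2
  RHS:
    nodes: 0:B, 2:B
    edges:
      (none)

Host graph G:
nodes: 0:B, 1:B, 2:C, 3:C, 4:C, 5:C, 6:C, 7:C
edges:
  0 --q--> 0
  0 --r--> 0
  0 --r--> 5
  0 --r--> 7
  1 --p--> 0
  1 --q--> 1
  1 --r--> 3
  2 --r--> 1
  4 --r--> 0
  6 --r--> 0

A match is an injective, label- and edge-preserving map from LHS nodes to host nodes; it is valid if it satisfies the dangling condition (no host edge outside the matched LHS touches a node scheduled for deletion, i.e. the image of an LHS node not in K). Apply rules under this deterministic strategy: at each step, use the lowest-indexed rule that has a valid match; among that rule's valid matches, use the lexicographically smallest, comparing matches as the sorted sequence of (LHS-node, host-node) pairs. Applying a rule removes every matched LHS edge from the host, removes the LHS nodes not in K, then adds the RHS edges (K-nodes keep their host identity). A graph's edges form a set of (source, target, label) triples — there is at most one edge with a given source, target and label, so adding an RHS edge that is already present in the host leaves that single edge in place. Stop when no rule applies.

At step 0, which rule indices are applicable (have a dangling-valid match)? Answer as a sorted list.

R0: no valid match — LHS pattern not found
R1: no valid match — LHS pattern not found
R2: no valid match — LHS pattern not found
R3: 5 valid matches — {0↦0, 1↦4, 2↦1, 3↦5}, {0↦0, 1↦4, 2↦1, 3↦7}, {0↦0, 1↦6, 2↦1, 3↦5} (+2 more)

Answer: [R3]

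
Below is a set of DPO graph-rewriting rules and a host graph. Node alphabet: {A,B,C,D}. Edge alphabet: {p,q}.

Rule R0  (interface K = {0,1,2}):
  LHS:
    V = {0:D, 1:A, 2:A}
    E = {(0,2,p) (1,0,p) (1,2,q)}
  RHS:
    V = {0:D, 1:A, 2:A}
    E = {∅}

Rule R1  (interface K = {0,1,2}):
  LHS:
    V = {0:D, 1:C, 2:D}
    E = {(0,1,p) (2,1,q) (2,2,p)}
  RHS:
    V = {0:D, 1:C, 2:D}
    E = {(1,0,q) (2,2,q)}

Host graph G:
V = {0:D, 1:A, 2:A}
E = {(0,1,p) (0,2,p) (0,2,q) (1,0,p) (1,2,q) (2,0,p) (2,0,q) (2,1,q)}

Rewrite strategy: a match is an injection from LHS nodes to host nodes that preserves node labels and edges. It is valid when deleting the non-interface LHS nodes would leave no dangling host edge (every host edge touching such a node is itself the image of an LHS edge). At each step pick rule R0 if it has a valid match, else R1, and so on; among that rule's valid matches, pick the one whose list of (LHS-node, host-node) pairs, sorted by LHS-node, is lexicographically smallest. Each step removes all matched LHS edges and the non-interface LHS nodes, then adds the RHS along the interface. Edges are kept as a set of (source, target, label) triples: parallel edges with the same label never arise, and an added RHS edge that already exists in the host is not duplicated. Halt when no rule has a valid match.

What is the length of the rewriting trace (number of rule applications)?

Answer: 2

Steps:
[0] host  ⇒  3 nodes, 8 edges  {0-p->1 0-p->2 0-q->2 1-p->0 1-q->2 2-p->0 2-q->0 2-q->1}
[1] R0 @ {0↦0, 1↦1, 2↦2}  ⇒  3 nodes, 5 edges  {0-p->1 0-q->2 2-p->0 2-q->0 2-q->1}
[2] R0 @ {0↦0, 1↦2, 2↦1}  ⇒  3 nodes, 2 edges  {0-q->2 2-q->0}
normal form: no rule applies after step 2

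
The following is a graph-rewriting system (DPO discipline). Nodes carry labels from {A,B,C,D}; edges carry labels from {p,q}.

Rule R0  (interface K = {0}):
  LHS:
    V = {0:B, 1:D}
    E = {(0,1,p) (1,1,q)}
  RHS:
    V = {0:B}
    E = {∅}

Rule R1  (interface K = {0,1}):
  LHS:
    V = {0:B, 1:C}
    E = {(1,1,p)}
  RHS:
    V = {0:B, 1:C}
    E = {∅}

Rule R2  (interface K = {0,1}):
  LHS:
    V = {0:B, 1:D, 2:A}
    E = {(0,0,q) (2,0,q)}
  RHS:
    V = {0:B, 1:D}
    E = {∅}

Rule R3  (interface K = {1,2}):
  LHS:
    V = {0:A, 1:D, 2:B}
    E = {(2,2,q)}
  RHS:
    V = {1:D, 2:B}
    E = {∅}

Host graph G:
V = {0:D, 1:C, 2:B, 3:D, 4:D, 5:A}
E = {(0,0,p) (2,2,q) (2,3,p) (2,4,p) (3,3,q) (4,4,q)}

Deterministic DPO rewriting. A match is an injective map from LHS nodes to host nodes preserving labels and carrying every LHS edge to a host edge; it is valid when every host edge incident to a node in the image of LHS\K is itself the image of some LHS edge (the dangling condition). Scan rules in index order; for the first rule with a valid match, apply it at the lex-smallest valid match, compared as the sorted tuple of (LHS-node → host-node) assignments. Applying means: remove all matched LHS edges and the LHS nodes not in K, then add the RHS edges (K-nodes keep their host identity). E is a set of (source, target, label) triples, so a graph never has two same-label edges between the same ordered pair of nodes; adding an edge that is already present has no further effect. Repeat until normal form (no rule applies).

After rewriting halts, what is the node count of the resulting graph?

Answer: 3

Steps:
initial: |V|=6 |E|=6  E = 0-p->0 2-q->2 2-p->3 2-p->4 3-q->3 4-q->4
step 1: apply R0 at {0↦2, 1↦3}  → |V|=5 |E|=4  E = 0-p->0 2-q->2 2-p->4 4-q->4
step 2: apply R0 at {0↦2, 1↦4}  → |V|=4 |E|=2  E = 0-p->0 2-q->2
step 3: apply R3 at {0↦5, 1↦0, 2↦2}  → |V|=3 |E|=1  E = 0-p->0
normal form: no rule applies after step 3
NF nodes: {0:D, 1:C, 2:B}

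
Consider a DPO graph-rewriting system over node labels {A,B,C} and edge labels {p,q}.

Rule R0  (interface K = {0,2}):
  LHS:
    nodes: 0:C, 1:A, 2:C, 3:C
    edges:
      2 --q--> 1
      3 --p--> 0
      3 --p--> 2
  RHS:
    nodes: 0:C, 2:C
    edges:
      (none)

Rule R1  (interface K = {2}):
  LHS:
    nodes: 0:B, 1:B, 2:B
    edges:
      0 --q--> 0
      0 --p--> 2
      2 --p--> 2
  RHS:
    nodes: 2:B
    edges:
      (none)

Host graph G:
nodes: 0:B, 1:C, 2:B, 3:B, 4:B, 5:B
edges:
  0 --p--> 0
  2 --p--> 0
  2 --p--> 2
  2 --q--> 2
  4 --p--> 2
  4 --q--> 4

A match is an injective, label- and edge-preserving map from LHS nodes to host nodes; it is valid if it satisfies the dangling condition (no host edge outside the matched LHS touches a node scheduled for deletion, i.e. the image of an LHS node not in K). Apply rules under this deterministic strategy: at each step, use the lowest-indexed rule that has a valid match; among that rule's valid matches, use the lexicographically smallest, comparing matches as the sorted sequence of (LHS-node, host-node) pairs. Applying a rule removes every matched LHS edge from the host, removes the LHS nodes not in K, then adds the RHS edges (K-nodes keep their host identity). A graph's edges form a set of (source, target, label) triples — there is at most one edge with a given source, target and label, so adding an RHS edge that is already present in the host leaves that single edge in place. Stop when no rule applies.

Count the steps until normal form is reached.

Answer: 2

Derivation:
[0] host  ⇒  6 nodes, 6 edges  {0-p->0 2-p->0 2-p->2 2-q->2 4-p->2 4-q->4}
[1] R1 @ {0↦4, 1↦3, 2↦2}  ⇒  4 nodes, 3 edges  {0-p->0 2-p->0 2-q->2}
[2] R1 @ {0↦2, 1↦5, 2↦0}  ⇒  2 nodes, 0 edges  {∅}
halt: no rule applies after step 2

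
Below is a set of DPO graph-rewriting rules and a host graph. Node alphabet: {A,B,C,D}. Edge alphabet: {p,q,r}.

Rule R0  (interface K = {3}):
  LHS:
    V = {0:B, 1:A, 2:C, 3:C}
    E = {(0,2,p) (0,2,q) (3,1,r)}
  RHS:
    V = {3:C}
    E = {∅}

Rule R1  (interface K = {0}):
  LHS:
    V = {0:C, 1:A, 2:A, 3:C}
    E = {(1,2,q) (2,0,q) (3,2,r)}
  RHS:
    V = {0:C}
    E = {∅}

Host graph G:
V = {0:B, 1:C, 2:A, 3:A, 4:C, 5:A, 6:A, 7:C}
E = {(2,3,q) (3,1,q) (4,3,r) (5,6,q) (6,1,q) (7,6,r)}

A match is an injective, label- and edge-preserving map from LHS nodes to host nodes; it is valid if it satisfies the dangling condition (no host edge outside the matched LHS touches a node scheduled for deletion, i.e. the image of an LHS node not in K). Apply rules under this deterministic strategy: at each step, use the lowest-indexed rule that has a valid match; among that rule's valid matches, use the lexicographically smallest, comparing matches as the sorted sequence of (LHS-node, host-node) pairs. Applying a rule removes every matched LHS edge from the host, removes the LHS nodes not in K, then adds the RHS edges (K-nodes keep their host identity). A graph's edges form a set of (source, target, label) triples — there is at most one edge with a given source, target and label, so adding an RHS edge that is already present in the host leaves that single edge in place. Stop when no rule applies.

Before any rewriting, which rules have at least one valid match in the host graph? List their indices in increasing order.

Answer: [R1]

Derivation:
R0: no valid match — LHS pattern not found
R1: 2 valid matches — {0↦1, 1↦2, 2↦3, 3↦4}, {0↦1, 1↦5, 2↦6, 3↦7}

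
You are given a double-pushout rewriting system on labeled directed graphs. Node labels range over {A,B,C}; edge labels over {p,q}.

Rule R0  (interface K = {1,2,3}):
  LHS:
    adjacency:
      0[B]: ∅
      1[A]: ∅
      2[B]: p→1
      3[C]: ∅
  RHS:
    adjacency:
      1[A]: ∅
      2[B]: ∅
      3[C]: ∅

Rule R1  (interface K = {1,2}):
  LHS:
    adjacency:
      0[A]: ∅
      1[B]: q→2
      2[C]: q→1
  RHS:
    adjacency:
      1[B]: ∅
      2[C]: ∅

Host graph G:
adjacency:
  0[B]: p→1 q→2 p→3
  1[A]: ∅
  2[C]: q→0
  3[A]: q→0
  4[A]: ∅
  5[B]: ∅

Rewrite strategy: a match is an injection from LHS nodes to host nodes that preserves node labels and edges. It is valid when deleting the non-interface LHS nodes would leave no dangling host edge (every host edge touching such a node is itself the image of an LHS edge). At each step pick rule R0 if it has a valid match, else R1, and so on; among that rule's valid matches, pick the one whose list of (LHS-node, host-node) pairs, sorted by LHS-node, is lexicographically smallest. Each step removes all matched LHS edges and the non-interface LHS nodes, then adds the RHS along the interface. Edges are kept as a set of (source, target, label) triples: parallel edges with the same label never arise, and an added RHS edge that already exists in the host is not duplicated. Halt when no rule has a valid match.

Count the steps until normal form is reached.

Answer: 2

Derivation:
[0] host  ⇒  6 nodes, 5 edges  {0-p->1 0-q->2 0-p->3 2-q->0 3-q->0}
[1] R0 @ {0↦5, 1↦1, 2↦0, 3↦2}  ⇒  5 nodes, 4 edges  {0-q->2 0-p->3 2-q->0 3-q->0}
[2] R1 @ {0↦1, 1↦0, 2↦2}  ⇒  4 nodes, 2 edges  {0-p->3 3-q->0}
halt: no rule applies after step 2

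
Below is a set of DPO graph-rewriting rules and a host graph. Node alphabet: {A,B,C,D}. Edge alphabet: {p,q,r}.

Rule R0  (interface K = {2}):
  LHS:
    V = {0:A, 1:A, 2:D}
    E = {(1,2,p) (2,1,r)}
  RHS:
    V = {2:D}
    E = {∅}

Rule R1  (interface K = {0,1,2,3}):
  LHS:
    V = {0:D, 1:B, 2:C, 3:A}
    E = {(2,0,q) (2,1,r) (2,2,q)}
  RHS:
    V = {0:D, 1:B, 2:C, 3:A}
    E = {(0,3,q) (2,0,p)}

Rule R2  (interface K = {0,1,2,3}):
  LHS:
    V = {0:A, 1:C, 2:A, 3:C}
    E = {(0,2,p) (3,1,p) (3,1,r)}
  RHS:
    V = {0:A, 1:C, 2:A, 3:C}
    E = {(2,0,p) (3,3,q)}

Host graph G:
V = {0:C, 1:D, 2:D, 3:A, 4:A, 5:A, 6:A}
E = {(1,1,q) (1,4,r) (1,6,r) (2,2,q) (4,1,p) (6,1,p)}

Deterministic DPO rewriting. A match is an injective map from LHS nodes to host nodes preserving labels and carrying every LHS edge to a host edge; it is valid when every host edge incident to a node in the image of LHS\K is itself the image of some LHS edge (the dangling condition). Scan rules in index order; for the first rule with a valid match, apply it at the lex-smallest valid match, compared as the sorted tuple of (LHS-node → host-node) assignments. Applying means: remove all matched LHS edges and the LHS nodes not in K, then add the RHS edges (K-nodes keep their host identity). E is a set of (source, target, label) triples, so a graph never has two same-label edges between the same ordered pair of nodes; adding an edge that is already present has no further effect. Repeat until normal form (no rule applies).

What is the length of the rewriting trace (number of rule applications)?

Answer: 2

Rewrite trace:
[0] host  ⇒  7 nodes, 6 edges  {1-q->1 1-r->4 1-r->6 2-q->2 4-p->1 6-p->1}
[1] R0 @ {0↦3, 1↦4, 2↦1}  ⇒  5 nodes, 4 edges  {1-q->1 1-r->6 2-q->2 6-p->1}
[2] R0 @ {0↦5, 1↦6, 2↦1}  ⇒  3 nodes, 2 edges  {1-q->1 2-q->2}
halt: no rule applies after step 2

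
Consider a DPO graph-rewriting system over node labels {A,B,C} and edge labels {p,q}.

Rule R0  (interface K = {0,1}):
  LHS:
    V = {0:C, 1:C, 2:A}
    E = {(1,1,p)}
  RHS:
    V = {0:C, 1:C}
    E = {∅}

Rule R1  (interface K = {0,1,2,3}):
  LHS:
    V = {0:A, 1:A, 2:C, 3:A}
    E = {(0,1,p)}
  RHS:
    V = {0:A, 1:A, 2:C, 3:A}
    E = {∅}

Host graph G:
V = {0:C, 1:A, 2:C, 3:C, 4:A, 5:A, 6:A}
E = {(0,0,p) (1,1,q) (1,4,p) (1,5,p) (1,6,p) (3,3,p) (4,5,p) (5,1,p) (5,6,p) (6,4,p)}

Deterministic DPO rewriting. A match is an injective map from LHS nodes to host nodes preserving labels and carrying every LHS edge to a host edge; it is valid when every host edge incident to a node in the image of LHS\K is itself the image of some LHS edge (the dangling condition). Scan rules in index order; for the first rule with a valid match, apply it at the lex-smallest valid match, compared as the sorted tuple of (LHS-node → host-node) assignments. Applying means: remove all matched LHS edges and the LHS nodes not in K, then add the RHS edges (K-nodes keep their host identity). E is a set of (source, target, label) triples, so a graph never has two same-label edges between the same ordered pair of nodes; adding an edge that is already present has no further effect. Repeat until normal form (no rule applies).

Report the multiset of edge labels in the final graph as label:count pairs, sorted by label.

[0] host  ⇒  7 nodes, 10 edges  {0-p->0 1-q->1 1-p->4 1-p->5 1-p->6 3-p->3 4-p->5 5-p->1 5-p->6 6-p->4}
[1] R1 @ {0↦1, 1↦4, 2↦0, 3↦5}  ⇒  7 nodes, 9 edges  {0-p->0 1-q->1 1-p->5 1-p->6 3-p->3 4-p->5 5-p->1 5-p->6 6-p->4}
[2] R1 @ {0↦1, 1↦5, 2↦0, 3↦4}  ⇒  7 nodes, 8 edges  {0-p->0 1-q->1 1-p->6 3-p->3 4-p->5 5-p->1 5-p->6 6-p->4}
[3] R1 @ {0↦1, 1↦6, 2↦0, 3↦4}  ⇒  7 nodes, 7 edges  {0-p->0 1-q->1 3-p->3 4-p->5 5-p->1 5-p->6 6-p->4}
[4] R1 @ {0↦4, 1↦5, 2↦0, 3↦1}  ⇒  7 nodes, 6 edges  {0-p->0 1-q->1 3-p->3 5-p->1 5-p->6 6-p->4}
[5] R1 @ {0↦5, 1↦1, 2↦0, 3↦4}  ⇒  7 nodes, 5 edges  {0-p->0 1-q->1 3-p->3 5-p->6 6-p->4}
[6] R1 @ {0↦5, 1↦6, 2↦0, 3↦1}  ⇒  7 nodes, 4 edges  {0-p->0 1-q->1 3-p->3 6-p->4}
[7] R0 @ {0↦0, 1↦3, 2↦5}  ⇒  6 nodes, 3 edges  {0-p->0 1-q->1 6-p->4}
[8] R1 @ {0↦6, 1↦4, 2↦0, 3↦1}  ⇒  6 nodes, 2 edges  {0-p->0 1-q->1}
[9] R0 @ {0↦2, 1↦0, 2↦4}  ⇒  5 nodes, 1 edges  {1-q->1}
halt: no rule applies after step 9
NF edges: [(1, 1, 'q')]

Answer: q:1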